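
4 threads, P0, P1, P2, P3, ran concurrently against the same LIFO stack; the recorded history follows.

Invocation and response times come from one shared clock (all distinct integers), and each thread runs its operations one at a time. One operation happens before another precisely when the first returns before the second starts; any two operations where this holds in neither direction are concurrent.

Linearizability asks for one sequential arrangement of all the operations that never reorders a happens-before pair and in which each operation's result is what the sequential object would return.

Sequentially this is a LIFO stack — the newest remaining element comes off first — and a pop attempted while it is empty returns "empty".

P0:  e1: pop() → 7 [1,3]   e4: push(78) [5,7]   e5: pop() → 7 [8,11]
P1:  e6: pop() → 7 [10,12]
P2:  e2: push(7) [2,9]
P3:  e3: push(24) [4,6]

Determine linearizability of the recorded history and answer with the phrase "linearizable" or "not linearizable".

cut after 10 events: linearizable; cut after 11 events (e5 responds, time 11): not linearizable
checked exhaustively: 10 real-time-consistent orders of 5 completed operations, zero legal LIFO stack replays
every completion of the 1 pending operation (e6) was checked; none linearizes
take e1, e2, e3, e4, e5 (pending dropped): step 1 already fails, because e1 pop() → 7 cannot occur there
take e1, e2, e4, e3, e5 (pending dropped): step 1 already fails, because e1 pop() → 7 cannot occur there

not linearizable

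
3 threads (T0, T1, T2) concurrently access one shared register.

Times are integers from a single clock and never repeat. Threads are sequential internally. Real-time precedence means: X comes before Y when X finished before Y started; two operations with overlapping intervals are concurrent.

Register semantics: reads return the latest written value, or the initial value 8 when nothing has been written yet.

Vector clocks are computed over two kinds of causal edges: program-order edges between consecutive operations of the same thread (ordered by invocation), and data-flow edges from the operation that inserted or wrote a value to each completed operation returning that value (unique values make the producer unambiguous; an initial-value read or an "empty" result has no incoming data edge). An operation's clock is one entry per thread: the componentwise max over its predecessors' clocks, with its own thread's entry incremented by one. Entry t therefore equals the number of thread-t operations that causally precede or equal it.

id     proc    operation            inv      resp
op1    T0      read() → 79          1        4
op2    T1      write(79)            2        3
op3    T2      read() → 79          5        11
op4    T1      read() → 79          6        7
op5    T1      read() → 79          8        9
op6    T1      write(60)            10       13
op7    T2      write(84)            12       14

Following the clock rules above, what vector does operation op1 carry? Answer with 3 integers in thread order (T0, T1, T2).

op2 (invocation 2): nothing precedes it; T1's component alone gives (0, 1, 0)
from VC(op2)=(0, 1, 0), op3 (invoked 5) maxes components and bumps T2 → (0, 1, 1)
from VC(op2)=(0, 1, 0), op4 (invoked 6) maxes components and bumps T1 → (0, 2, 0)
from VC(op2)=(0, 1, 0), op1 (invoked 1) maxes components and bumps T0 → (1, 1, 0)
from VC(op3)=(0, 1, 1), op7 (invoked 12) maxes components and bumps T2 → (0, 1, 2)
from VC(op2)=(0, 1, 0), VC(op4)=(0, 2, 0), op5 (invoked 8) maxes components and bumps T1 → (0, 3, 0)
from VC(op5)=(0, 3, 0), op6 (invoked 10) maxes components and bumps T1 → (0, 4, 0)
target: VC(op1) = (1, 1, 0)

(1, 1, 0)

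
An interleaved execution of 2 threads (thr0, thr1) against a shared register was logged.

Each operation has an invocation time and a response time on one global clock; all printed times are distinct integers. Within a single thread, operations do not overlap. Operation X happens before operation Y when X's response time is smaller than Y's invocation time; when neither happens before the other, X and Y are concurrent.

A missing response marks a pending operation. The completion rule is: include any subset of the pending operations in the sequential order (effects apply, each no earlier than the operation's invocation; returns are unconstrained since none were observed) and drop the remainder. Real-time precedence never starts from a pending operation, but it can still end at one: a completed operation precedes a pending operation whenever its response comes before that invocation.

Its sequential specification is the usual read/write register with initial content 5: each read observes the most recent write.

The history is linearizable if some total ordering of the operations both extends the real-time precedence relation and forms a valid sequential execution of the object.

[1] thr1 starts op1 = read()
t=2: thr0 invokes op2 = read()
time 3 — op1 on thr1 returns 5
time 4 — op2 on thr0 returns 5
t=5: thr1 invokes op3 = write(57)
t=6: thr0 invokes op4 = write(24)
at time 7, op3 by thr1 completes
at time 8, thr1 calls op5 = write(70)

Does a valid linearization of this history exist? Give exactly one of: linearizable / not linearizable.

linearizable

one valid linearization: op1, op2, op3
step 1: op1 read() → 5 — value 5
step 2: op2 read() → 5 — value 5
step 3: op3 write(57) — value 57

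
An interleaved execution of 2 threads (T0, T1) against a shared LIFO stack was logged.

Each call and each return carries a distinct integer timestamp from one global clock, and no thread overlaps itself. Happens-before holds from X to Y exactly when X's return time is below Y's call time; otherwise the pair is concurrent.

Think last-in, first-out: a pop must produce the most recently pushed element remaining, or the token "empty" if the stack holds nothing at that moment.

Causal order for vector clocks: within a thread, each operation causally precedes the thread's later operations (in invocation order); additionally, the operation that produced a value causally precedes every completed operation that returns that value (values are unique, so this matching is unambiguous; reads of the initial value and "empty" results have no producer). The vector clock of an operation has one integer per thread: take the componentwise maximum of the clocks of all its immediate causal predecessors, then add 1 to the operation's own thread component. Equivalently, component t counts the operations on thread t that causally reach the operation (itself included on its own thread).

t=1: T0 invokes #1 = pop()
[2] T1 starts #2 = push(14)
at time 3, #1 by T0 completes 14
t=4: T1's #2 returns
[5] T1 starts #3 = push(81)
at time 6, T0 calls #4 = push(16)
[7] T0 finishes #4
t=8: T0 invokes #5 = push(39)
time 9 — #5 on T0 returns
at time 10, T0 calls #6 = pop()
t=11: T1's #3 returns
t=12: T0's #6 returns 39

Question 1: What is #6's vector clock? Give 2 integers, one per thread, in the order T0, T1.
Answer: (4, 1)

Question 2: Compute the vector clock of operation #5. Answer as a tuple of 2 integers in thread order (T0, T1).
Answer: (3, 1)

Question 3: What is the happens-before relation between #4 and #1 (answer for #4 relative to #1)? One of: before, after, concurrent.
Answer: after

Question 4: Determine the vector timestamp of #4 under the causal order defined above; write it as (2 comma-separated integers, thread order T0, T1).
Answer: (2, 1)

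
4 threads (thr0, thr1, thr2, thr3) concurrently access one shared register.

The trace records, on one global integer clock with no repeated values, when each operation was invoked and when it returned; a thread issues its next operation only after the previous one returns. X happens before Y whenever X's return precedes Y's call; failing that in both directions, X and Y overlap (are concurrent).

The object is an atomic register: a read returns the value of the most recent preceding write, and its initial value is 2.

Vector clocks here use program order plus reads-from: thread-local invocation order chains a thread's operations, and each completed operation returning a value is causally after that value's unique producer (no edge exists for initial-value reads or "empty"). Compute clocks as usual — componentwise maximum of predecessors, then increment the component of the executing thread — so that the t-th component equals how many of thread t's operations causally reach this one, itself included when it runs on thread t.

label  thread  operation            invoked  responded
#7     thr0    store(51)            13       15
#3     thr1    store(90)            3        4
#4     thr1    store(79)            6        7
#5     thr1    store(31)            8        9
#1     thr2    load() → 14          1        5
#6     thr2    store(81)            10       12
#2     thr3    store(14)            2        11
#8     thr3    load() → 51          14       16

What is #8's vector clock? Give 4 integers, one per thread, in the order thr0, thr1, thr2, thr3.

(1, 0, 0, 2)

#2, invoked 2, has no incoming edges; only thr3's bump applies → (0, 0, 0, 1)
#3, invoked 3, has no incoming edges; only thr1's bump applies → (0, 1, 0, 0)
#7, invoked 13, has no incoming edges; only thr0's bump applies → (1, 0, 0, 0)
merge at #1 (invoked 1): VC(#2)=(0, 0, 0, 1), own-thread bump on thr2 → (0, 0, 1, 1)
merge at #4 (invoked 6): VC(#3)=(0, 1, 0, 0), own-thread bump on thr1 → (0, 2, 0, 0)
merge at #6 (invoked 10): VC(#1)=(0, 0, 1, 1), own-thread bump on thr2 → (0, 0, 2, 1)
merge at #5 (invoked 8): VC(#4)=(0, 2, 0, 0), own-thread bump on thr1 → (0, 3, 0, 0)
merge at #8 (invoked 14): VC(#2)=(0, 0, 0, 1), VC(#7)=(1, 0, 0, 0), own-thread bump on thr3 → (1, 0, 0, 2)
target: VC(#8) = (1, 0, 0, 2)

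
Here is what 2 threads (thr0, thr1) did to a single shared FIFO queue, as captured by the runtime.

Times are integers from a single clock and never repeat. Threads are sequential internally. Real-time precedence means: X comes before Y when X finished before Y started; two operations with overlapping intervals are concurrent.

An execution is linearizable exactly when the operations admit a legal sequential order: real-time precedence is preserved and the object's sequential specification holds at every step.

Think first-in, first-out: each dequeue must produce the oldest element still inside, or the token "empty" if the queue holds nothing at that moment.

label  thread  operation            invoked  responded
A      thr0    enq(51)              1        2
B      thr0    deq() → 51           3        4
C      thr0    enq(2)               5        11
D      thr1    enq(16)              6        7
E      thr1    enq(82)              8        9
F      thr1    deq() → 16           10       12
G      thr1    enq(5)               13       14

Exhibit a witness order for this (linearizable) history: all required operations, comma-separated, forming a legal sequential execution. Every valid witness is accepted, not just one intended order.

A, B, D, C, E, F, G

step 1: A enq(51) — queue <51>
step 2: B deq() → 51 — queue <>
step 3: D enq(16) — queue <16>
step 4: C enq(2) — queue <16,2>
step 5: E enq(82) — queue <16,2,82>
step 6: F deq() → 16 — queue <2,82>
step 7: G enq(5) — queue <2,82,5>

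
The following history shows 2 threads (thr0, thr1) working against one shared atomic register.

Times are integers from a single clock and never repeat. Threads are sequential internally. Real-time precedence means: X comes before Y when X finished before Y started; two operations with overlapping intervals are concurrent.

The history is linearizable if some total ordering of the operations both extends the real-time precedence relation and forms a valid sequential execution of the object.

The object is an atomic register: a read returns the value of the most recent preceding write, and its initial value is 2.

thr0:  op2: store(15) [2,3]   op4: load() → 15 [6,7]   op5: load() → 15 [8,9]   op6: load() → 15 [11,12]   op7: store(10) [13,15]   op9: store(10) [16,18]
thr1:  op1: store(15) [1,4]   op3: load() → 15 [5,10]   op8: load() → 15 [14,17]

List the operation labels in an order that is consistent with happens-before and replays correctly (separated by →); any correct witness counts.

step 1: op1 store(15) — value 15
step 2: op2 store(15) — value 15
step 3: op3 load() → 15 — value 15
step 4: op4 load() → 15 — value 15
step 5: op5 load() → 15 — value 15
step 6: op6 load() → 15 — value 15
step 7: op8 load() → 15 — value 15
step 8: op7 store(10) — value 10
step 9: op9 store(10) — value 10

op1 → op2 → op3 → op4 → op5 → op6 → op8 → op7 → op9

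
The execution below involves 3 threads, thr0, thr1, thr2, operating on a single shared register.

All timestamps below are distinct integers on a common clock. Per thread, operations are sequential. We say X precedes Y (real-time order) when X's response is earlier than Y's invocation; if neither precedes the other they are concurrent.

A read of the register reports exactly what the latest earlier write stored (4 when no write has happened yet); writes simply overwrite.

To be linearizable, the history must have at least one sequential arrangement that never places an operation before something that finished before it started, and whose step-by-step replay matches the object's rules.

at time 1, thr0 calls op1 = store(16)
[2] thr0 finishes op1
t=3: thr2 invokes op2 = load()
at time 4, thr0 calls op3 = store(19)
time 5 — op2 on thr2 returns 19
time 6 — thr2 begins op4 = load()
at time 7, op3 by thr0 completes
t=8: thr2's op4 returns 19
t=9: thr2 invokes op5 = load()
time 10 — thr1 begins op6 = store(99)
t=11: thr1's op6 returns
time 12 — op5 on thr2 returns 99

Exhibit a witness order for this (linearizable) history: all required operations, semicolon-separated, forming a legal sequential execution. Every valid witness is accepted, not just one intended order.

after step 1 (op1 store(16)): value 16
after step 2 (op3 store(19)): value 19
after step 3 (op2 load() → 19): value 19
after step 4 (op4 load() → 19): value 19
after step 5 (op6 store(99)): value 99
after step 6 (op5 load() → 99): value 99

op1; op3; op2; op4; op6; op5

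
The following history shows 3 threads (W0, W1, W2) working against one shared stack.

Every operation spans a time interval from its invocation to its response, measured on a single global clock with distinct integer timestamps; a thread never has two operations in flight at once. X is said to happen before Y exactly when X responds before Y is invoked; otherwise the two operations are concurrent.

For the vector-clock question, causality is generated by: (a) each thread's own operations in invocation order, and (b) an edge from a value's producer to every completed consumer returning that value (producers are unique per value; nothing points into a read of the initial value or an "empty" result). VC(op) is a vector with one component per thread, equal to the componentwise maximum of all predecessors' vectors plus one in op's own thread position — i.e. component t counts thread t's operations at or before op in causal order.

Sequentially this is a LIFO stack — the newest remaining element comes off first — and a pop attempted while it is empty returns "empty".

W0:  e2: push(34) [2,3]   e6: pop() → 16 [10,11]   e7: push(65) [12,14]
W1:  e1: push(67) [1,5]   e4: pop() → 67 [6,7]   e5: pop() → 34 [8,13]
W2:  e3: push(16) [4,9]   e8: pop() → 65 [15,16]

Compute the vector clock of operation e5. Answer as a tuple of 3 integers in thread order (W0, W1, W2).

(1, 3, 0)

root op e3, invoked 4: fresh clock plus W2's own tick → (0, 0, 1)
root op e1, invoked 1: fresh clock plus W1's own tick → (0, 1, 0)
root op e2, invoked 2: fresh clock plus W0's own tick → (1, 0, 0)
invoked at 6, e4 merges VC(e1)=(0, 1, 0) and bumps W1's slot → (0, 2, 0)
invoked at 10, e6 merges VC(e2)=(1, 0, 0), VC(e3)=(0, 0, 1) and bumps W0's slot → (2, 0, 1)
invoked at 8, e5 merges VC(e2)=(1, 0, 0), VC(e4)=(0, 2, 0) and bumps W1's slot → (1, 3, 0)
invoked at 12, e7 merges VC(e6)=(2, 0, 1) and bumps W0's slot → (3, 0, 1)
invoked at 15, e8 merges VC(e3)=(0, 0, 1), VC(e7)=(3, 0, 1) and bumps W2's slot → (3, 0, 2)
target: VC(e5) = (1, 3, 0)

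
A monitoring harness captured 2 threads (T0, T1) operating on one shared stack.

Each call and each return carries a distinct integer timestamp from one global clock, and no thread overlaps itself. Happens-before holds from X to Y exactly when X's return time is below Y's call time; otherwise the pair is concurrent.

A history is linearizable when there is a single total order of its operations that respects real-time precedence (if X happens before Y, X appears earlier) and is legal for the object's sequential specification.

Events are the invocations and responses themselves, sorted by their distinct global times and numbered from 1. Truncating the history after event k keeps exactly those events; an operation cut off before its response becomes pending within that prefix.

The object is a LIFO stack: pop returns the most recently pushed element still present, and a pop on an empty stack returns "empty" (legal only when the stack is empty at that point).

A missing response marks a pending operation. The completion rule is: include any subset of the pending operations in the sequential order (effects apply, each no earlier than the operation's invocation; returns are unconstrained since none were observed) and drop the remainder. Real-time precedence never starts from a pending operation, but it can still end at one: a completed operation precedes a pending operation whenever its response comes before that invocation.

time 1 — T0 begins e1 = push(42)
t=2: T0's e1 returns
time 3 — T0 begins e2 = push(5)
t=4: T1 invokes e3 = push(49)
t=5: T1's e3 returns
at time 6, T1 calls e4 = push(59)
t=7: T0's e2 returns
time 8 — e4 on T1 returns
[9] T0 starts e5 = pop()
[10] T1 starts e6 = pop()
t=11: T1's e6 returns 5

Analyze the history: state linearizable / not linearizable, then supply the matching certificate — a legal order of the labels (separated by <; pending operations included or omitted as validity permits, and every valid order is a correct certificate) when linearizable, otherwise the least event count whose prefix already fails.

linearizable — witness: e1 < e3 < e2 < e4 < e5 < e6

1. e1 push(42), leaving stack <42>
2. e3 push(49), leaving stack <42,49>
3. e2 push(5), leaving stack <42,49,5>
4. e4 push(59), leaving stack <42,49,5,59>
5. e5 pop() (pending, included), leaving stack <42,49,5>
6. e6 pop() → 5, leaving stack <42,49>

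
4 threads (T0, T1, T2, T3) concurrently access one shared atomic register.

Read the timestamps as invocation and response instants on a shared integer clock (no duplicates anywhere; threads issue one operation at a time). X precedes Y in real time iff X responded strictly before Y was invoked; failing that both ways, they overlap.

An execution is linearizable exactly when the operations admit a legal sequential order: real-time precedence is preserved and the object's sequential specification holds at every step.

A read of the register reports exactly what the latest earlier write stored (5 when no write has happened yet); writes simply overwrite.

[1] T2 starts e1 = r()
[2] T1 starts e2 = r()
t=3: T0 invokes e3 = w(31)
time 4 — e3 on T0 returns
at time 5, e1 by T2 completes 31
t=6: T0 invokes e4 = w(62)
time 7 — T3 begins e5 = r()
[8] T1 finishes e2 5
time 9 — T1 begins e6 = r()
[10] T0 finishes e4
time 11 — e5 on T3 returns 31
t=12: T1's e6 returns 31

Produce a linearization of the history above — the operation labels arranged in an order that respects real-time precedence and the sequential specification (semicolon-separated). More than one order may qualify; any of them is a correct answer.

e2; e3; e1; e5; e6; e4

1. e2 r() → 5, leaving value 5
2. e3 w(31), leaving value 31
3. e1 r() → 31, leaving value 31
4. e5 r() → 31, leaving value 31
5. e6 r() → 31, leaving value 31
6. e4 w(62), leaving value 62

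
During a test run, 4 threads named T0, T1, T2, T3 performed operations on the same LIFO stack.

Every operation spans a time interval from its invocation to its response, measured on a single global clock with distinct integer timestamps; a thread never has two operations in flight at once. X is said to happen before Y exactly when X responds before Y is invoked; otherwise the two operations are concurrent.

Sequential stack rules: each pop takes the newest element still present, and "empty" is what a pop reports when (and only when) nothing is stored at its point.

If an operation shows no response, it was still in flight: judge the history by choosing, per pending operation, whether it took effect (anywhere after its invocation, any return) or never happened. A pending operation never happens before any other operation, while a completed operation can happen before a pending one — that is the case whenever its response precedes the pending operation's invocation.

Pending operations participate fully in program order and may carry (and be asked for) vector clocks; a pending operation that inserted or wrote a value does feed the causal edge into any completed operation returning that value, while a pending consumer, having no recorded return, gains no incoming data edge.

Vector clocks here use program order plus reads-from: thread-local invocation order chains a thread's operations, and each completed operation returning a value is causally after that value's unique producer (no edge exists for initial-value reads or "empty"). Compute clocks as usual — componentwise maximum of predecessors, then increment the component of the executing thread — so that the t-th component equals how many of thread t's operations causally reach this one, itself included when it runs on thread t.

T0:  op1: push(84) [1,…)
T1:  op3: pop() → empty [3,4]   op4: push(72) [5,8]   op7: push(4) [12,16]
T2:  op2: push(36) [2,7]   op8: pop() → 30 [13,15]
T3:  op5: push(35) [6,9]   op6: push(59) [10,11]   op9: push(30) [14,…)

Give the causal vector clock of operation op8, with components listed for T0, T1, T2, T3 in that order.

root op op5, invoked 6: fresh clock plus T3's own tick → (0, 0, 0, 1)
root op op2, invoked 2: fresh clock plus T2's own tick → (0, 0, 1, 0)
root op op3, invoked 3: fresh clock plus T1's own tick → (0, 1, 0, 0)
root op op1, invoked 1: fresh clock plus T0's own tick → (1, 0, 0, 0)
op6 (invocation 10): componentwise max over VC(op5)=(0, 0, 0, 1), +1 at T3, giving (0, 0, 0, 2)
op4 (invocation 5): componentwise max over VC(op3)=(0, 1, 0, 0), +1 at T1, giving (0, 2, 0, 0)
op9 (invocation 14): componentwise max over VC(op6)=(0, 0, 0, 2), +1 at T3, giving (0, 0, 0, 3)
op7 (invocation 12): componentwise max over VC(op4)=(0, 2, 0, 0), +1 at T1, giving (0, 3, 0, 0)
op8 (invocation 13): componentwise max over VC(op2)=(0, 0, 1, 0), VC(op9)=(0, 0, 0, 3), +1 at T2, giving (0, 0, 2, 3)
target: VC(op8) = (0, 0, 2, 3)

(0, 0, 2, 3)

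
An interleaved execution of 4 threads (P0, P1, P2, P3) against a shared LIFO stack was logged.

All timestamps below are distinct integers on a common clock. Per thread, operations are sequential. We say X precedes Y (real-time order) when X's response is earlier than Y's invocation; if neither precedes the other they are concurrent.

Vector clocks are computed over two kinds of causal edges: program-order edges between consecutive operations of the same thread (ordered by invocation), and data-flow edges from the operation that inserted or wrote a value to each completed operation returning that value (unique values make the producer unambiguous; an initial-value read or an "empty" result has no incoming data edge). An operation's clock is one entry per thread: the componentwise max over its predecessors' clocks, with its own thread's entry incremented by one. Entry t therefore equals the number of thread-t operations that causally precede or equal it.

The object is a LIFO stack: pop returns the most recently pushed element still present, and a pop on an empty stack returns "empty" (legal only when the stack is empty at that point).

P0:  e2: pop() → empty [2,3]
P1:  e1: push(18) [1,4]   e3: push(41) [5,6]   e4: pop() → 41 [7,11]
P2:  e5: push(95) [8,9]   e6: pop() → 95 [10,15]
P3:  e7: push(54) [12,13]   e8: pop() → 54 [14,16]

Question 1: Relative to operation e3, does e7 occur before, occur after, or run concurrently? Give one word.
e7 spans [12,13], e3 spans [5,6]
resp(e3)=6 < inv(e7)=12

after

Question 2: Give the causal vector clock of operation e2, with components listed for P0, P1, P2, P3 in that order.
e7 (invocation 12): nothing precedes it; P3's component alone gives (0, 0, 0, 1)
e5 (invocation 8): nothing precedes it; P2's component alone gives (0, 0, 1, 0)
e1 (invocation 1): nothing precedes it; P1's component alone gives (0, 1, 0, 0)
e2 (invocation 2): nothing precedes it; P0's component alone gives (1, 0, 0, 0)
merge at e8 (invoked 14): VC(e7)=(0, 0, 0, 1), own-thread bump on P3 → (0, 0, 0, 2)
merge at e6 (invoked 10): VC(e5)=(0, 0, 1, 0), own-thread bump on P2 → (0, 0, 2, 0)
merge at e3 (invoked 5): VC(e1)=(0, 1, 0, 0), own-thread bump on P1 → (0, 2, 0, 0)
merge at e4 (invoked 7): VC(e3)=(0, 2, 0, 0), own-thread bump on P1 → (0, 3, 0, 0)
target: VC(e2) = (1, 0, 0, 0)

(1, 0, 0, 0)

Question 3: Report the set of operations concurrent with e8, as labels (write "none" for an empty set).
e8 spans [14,16]: anything still running between times 14 and 16 counts as concurrent
e1 [1,4]: before
e2 [2,3]: before
e3 [5,6]: before
e4 [7,11]: before
e5 [8,9]: before
e6 [10,15]: concurrent
e7 [12,13]: before

e6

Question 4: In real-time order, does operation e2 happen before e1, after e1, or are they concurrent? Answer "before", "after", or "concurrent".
e2 spans [2,3], e1 spans [1,4]
the intervals overlap in both directions

concurrent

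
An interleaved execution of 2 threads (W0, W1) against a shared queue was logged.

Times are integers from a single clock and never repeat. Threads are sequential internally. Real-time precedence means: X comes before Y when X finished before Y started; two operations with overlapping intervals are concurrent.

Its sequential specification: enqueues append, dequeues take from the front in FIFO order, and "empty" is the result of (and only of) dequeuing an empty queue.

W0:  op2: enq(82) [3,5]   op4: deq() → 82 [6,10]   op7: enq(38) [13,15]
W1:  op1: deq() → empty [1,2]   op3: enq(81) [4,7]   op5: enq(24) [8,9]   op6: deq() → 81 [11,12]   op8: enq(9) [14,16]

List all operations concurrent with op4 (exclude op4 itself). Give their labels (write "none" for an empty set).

op3, op5

overlap test against op4 [6,10]: concurrent iff the interval meets 6..10
op1 [1,2]: before
op2 [3,5]: before
op3 [4,7]: concurrent
op5 [8,9]: concurrent
op6 [11,12]: after
op7 [13,15]: after
op8 [14,16]: after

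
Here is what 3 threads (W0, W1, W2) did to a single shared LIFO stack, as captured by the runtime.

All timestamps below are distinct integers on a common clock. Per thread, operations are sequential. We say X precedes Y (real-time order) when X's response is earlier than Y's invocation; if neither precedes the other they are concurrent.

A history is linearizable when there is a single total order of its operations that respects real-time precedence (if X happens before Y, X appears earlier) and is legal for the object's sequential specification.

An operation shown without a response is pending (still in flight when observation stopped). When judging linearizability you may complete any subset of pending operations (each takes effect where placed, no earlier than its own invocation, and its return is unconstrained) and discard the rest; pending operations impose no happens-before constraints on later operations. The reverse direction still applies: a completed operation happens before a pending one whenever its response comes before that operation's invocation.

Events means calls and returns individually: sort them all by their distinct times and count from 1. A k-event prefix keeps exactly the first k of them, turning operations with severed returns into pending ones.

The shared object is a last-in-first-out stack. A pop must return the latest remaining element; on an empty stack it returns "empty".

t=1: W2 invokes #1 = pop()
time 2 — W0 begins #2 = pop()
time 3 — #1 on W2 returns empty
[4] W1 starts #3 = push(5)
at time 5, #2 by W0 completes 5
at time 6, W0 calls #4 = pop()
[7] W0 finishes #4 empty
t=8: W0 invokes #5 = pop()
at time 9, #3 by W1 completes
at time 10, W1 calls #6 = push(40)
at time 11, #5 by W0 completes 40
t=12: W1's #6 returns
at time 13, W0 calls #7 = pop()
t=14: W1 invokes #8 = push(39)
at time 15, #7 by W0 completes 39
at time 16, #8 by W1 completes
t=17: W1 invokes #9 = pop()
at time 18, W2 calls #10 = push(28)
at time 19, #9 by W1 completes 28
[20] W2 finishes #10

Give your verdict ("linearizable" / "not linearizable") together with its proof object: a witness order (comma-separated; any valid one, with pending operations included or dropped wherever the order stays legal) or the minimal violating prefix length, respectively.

step 1: #1 pop() → empty — stack <>
step 2: #3 push(5) — stack <5>
step 3: #2 pop() → 5 — stack <>
step 4: #4 pop() → empty — stack <>
step 5: #6 push(40) — stack <40>
step 6: #5 pop() → 40 — stack <>
step 7: #8 push(39) — stack <39>
step 8: #7 pop() → 39 — stack <>
step 9: #10 push(28) — stack <28>
step 10: #9 pop() → 28 — stack <>

linearizable — witness: #1, #3, #2, #4, #6, #5, #8, #7, #10, #9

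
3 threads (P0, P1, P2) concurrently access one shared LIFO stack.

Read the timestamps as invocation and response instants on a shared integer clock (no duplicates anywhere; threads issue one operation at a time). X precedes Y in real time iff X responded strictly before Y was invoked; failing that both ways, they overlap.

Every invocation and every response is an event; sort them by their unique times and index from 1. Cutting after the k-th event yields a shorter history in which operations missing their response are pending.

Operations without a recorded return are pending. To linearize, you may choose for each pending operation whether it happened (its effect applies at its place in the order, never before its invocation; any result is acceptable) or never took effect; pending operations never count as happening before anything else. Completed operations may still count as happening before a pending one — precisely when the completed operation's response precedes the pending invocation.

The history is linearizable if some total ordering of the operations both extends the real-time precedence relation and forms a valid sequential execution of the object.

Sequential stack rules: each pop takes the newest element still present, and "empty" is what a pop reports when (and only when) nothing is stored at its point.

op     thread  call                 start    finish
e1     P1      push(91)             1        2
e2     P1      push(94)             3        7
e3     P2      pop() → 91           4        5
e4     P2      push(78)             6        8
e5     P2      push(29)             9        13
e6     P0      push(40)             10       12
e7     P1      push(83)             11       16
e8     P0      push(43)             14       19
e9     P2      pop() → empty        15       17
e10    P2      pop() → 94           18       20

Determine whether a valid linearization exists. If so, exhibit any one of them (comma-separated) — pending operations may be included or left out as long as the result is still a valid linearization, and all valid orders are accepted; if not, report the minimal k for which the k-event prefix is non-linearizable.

already the first 17 events (up to e9's response at time 17) admit no linearization; the first 16 still do
no legal order exists: 24 real-time-consistent candidates over 8 completed LIFO stack operations, all rejected
completion choices over the 1 pending operation (e8) were checked; none helps
e.g. e1, e2, e3, e4, e5, e6, e7, e9 (pending dropped): illegal at step 3, since e3 pop() → 91 cannot apply there
e.g. e1, e2, e3, e4, e5, e6, e9, e7 (pending dropped): illegal at step 3, since e3 pop() → 91 cannot apply there

not linearizable — minimal violating prefix: 17 events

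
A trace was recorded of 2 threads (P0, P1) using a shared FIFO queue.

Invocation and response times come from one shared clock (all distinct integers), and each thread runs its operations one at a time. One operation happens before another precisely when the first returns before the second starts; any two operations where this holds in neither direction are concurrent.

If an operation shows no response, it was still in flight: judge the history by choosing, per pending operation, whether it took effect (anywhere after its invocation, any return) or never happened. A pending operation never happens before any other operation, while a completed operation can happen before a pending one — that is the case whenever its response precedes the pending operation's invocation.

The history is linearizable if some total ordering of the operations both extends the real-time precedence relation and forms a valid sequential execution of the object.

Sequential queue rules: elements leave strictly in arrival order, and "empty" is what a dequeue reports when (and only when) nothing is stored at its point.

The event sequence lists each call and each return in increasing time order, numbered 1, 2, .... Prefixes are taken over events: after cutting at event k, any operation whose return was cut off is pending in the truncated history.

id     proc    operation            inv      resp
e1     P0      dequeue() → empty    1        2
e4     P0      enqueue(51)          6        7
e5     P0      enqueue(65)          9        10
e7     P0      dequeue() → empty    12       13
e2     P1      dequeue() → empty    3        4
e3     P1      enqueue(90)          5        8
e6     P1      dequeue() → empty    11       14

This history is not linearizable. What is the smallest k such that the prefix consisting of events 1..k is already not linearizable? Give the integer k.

13

events 1..12 are linearizable, e.g. via e1, e2, e3, e4, e5:
1. e1 dequeue() → empty, leaving queue <>
2. e2 dequeue() → empty, leaving queue <>
3. e3 enqueue(90), leaving queue <90>
4. e4 enqueue(51), leaving queue <90,51>
5. e5 enqueue(65), leaving queue <90,51,65>
with event 13 included (e7 responding at time 13), all real-time-consistent orders fail
include/drop combinations of the 1 pending operation (e6) were all tried; none helps
sample order e1, e2, e3, e4, e5, e7 (pending dropped) stalls at step 6 — e7 dequeue() → empty has no legal effect
sample order e1, e2, e4, e3, e5, e7 (pending dropped) stalls at step 6 — e7 dequeue() → empty has no legal effect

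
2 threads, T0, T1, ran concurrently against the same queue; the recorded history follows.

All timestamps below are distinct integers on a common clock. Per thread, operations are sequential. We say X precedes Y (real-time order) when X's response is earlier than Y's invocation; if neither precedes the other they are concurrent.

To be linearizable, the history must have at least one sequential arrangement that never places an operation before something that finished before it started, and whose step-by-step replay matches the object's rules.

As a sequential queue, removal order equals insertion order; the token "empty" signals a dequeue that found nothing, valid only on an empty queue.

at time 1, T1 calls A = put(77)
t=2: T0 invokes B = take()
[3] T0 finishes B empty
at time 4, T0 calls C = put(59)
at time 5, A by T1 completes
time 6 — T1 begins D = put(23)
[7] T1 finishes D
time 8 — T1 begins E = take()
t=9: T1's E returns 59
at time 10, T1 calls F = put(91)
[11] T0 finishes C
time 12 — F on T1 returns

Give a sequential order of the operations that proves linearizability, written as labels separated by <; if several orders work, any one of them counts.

B < C < A < D < E < F

step 1: B take() → empty — queue <>
step 2: C put(59) — queue <59>
step 3: A put(77) — queue <59,77>
step 4: D put(23) — queue <59,77,23>
step 5: E take() → 59 — queue <77,23>
step 6: F put(91) — queue <77,23,91>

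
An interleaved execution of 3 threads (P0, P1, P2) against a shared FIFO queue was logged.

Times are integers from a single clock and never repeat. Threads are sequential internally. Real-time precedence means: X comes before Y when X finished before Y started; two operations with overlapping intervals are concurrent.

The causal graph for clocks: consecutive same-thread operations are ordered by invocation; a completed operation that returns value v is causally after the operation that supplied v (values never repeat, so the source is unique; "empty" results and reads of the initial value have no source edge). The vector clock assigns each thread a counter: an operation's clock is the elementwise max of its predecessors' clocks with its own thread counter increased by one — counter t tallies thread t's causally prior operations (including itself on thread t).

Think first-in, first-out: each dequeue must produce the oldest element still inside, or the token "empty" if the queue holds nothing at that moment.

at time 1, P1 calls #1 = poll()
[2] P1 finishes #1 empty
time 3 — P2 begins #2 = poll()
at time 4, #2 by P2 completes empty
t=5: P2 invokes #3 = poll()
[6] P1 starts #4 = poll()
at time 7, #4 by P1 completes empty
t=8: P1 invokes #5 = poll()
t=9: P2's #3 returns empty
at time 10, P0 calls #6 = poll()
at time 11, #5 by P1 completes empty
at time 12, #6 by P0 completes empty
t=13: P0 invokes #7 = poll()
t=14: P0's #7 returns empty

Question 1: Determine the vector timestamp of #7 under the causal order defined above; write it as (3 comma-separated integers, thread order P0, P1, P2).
VC(#2, invoked at 3): no causal predecessors; +1 on P2 → (0, 0, 1)
VC(#1, invoked at 1): no causal predecessors; +1 on P1 → (0, 1, 0)
VC(#6, invoked at 10): no causal predecessors; +1 on P0 → (1, 0, 0)
#3 (invocation 5): componentwise max over VC(#2)=(0, 0, 1), +1 at P2, giving (0, 0, 2)
#4 (invocation 6): componentwise max over VC(#1)=(0, 1, 0), +1 at P1, giving (0, 2, 0)
#7 (invocation 13): componentwise max over VC(#6)=(1, 0, 0), +1 at P0, giving (2, 0, 0)
#5 (invocation 8): componentwise max over VC(#4)=(0, 2, 0), +1 at P1, giving (0, 3, 0)
target: VC(#7) = (2, 0, 0)

(2, 0, 0)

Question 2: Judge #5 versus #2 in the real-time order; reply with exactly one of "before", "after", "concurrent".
#5 spans [8,11], #2 spans [3,4]
resp(#2)=4 < inv(#5)=8

after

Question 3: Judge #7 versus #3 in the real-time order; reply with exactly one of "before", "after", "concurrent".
#7 spans [13,14], #3 spans [5,9]
resp(#3)=9 < inv(#7)=13

after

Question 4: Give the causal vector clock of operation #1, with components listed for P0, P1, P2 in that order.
no predecessors for #2 (invoked 3): P2 increments from zero → (0, 0, 1)
no predecessors for #1 (invoked 1): P1 increments from zero → (0, 1, 0)
no predecessors for #6 (invoked 10): P0 increments from zero → (1, 0, 0)
VC(#3, invoked at 5): max of VC(#2)=(0, 0, 1), then +1 on thread P2 → (0, 0, 2)
VC(#4, invoked at 6): max of VC(#1)=(0, 1, 0), then +1 on thread P1 → (0, 2, 0)
VC(#7, invoked at 13): max of VC(#6)=(1, 0, 0), then +1 on thread P0 → (2, 0, 0)
VC(#5, invoked at 8): max of VC(#4)=(0, 2, 0), then +1 on thread P1 → (0, 3, 0)
target: VC(#1) = (0, 1, 0)

(0, 1, 0)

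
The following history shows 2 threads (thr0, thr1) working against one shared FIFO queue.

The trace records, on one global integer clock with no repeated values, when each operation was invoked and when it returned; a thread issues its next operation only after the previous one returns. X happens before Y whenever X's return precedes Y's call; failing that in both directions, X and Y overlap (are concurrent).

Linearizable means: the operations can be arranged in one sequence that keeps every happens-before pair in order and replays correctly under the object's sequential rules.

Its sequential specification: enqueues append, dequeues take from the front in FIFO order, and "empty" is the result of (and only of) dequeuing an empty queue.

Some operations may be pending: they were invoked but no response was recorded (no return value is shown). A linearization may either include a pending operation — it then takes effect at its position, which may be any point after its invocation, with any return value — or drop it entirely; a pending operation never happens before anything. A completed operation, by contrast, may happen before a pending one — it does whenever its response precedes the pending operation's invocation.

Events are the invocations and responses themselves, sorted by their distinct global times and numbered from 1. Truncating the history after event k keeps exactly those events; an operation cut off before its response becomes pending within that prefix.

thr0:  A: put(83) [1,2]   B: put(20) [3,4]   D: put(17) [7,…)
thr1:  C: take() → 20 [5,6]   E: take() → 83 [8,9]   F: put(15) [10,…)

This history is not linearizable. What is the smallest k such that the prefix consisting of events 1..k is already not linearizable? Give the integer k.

a valid linearization of events 1..5 exists, for instance A, B:
1. A put(83), leaving queue <83>
2. B put(20), leaving queue <83,20>
with event 6 included (C responding at time 6), all real-time-consistent orders fail
e.g. A, B, C: illegal at step 3, since C take() → 20 cannot apply there

6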